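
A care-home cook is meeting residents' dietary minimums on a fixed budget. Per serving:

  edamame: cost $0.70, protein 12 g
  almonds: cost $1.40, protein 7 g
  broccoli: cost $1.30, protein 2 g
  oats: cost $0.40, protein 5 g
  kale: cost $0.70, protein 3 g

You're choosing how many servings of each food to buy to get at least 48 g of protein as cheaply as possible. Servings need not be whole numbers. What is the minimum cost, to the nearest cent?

Cost per g of protein: edamame $0.0583, oats $0.0800, almonds $0.2000, kale $0.2333, broccoli $0.6500.
With no serving limits, use only edamame: 48 g / 12 g = 4 servings × $0.70 = $2.80.

$2.80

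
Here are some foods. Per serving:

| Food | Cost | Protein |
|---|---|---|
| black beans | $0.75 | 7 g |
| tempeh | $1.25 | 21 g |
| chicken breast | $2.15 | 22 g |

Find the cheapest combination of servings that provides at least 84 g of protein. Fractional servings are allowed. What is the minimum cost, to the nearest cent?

$5.00

Cost per g of protein: tempeh $0.0595, chicken breast $0.0977, black beans $0.1071.
With no serving limits, use only tempeh: 84 g / 21 g = 4 servings × $1.25 = $5.00.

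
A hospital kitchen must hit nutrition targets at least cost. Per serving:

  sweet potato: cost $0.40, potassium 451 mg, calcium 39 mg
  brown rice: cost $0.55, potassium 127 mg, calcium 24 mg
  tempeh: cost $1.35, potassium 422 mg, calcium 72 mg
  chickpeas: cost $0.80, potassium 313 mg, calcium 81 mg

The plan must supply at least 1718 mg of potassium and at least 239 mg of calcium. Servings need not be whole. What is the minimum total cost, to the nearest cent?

$2.40

Two binding constraints pin down two serving amounts, so the optimal mix uses at most two foods. The candidates are each food alone (scaled to the tighter of potassium/calcium) and each pair with both constraints tight.
sweet potato only: max(1718/451, 239/39) = 6.128 servings → $2.45.
brown rice only: max(1718/127, 239/24) = 13.53 servings → $7.44.
tempeh only: max(1718/422, 239/72) = 4.071 servings → $5.50.
chickpeas only: max(1718/313, 239/81) = 5.489 servings → $4.39.
sweet potato + brown rice with both tight: 1.853 servings and 6.947 servings → $4.56.
sweet potato + tempeh with both tight: 1.426 servings and 2.547 servings → $4.01.
sweet potato + chickpeas with both tight: 2.646 servings and 1.677 servings → $2.40.
brown rice + tempeh: the both-tight solution has a negative serving — not a feasible corner.
brown rice + chickpeas: the both-tight solution has a negative serving — not a feasible corner.
tempeh + chickpeas: intersection lies outside the first quadrant.
The minimum over all feasible corners is $2.40.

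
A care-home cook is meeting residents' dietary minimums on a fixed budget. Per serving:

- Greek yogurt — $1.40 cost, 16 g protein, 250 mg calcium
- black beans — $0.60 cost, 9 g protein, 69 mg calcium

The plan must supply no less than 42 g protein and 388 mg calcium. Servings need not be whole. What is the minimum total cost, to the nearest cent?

This is a tiny linear program; its minimum lies at a vertex of the feasible set. List the vertices and price them.
Greek yogurt only: max(42/16, 388/250) = 2.625 servings → $3.67.
black beans only: max(42/9, 388/69) = 5.623 servings → $3.37.
Greek yogurt + black beans with both tight: 0.5183 servings and 3.745 servings → $2.97.
So the least-cost plan costs $2.97.

$2.97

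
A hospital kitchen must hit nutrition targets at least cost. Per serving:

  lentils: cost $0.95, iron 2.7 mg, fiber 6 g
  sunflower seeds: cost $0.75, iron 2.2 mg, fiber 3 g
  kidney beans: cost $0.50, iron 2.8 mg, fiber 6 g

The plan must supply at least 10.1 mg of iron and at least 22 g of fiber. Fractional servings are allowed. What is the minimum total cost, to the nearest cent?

The cheapest plan sits at a corner of the feasible region — with two constraints it uses at most two foods.
lentils only: max(10.1/2.7, 22/6) = 3.741 servings → $3.55.
sunflower seeds only: max(10.1/2.2, 22/3) = 7.333 servings → $5.50.
kidney beans only: max(10.1/2.8, 22/6) = 3.667 servings → $1.83.
lentils + sunflower seeds with both tight: 3.549 servings and 0.2353 servings → $3.55.
lentils + kidney beans with both tight: 1.667 servings and 2 servings → $2.58.
sunflower seeds + kidney beans: intersection lies outside the first quadrant.
The minimum over all feasible corners is $1.83.

$1.83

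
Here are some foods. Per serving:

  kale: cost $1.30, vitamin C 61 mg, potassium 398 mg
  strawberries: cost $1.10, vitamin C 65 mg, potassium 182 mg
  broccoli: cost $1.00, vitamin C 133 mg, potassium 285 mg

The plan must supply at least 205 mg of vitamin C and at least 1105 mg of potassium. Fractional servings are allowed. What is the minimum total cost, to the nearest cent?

kale only: max(205/61, 1105/398) = 3.361 servings → $4.37.
strawberries only: max(205/65, 1105/182) = 6.071 servings → $6.68.
broccoli only: max(205/133, 1105/285) = 3.877 servings → $3.88.
kale + strawberries with both tight: 2.337 servings and 0.9605 servings → $4.09.
kale + broccoli with both tight: 2.491 servings and 0.399 servings → $3.64.
strawberries + broccoli: the both-tight solution has a negative serving — not a feasible corner.
Cheapest feasible corner: $3.64.

$3.64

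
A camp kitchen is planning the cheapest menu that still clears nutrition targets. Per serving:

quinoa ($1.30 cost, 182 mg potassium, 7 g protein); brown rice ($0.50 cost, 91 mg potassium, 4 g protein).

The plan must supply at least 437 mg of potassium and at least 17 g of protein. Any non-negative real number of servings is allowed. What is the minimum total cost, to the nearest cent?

A basic optimal solution has at most two foods positive. Try each food alone and each pair with both targets met exactly.
quinoa only: max(437/182, 17/7) = 2.429 servings → $3.16.
brown rice only: max(437/91, 17/4) = 4.802 servings → $2.40.
quinoa + brown rice with both tight: 2.209 servings and 0.3846 servings → $3.06.
The minimum over all feasible corners is $2.40.

$2.40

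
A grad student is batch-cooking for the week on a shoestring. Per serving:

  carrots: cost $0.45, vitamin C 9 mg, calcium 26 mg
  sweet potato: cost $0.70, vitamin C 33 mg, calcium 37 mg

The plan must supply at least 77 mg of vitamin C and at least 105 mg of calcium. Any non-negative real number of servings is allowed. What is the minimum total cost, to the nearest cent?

$1.94

A basic optimal solution has at most two foods positive. Try each food alone and each pair with both targets met exactly.
carrots only: max(77/9, 105/26) = 8.556 servings → $3.85.
sweet potato only: max(77/33, 105/37) = 2.838 servings → $1.99.
carrots + sweet potato with both tight: 1.173 servings and 2.013 servings → $1.94.
The minimum over all feasible corners is $1.94.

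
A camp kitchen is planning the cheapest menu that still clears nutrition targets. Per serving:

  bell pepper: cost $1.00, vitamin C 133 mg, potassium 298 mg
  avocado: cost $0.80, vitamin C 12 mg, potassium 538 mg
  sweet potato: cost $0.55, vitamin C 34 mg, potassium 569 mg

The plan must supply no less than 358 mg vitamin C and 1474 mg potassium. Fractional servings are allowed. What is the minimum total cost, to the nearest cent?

Compare the cost at each extreme point of the feasible region.
bell pepper only: max(358/133, 1474/298) = 4.946 servings → $4.95.
avocado only: max(358/12, 1474/538) = 29.83 servings → $23.87.
sweet potato only: max(358/34, 1474/569) = 10.53 servings → $5.79.
bell pepper + avocado with both tight: 2.573 servings and 1.315 servings → $3.62.
bell pepper + sweet potato with both tight: 2.343 servings and 1.363 servings → $3.09.
avocado + sweet potato with both targets exact would need a negative amount; discard.
The minimum over all feasible corners is $3.09.

$3.09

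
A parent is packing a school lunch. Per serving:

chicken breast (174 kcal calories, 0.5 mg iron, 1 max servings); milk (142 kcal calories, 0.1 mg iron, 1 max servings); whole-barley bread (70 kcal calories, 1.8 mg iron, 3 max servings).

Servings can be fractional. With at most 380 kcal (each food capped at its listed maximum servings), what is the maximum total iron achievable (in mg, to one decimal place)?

Iron per kcal: whole-barley bread 0.02571, chicken breast 0.002874, milk 0.0007042.
Take 3 servings of whole-barley bread: uses 210 kcal, +5.4 mg iron (running total 5.4 mg).
Take 0.977 servings of chicken breast: uses 170 kcal, +0.5 mg iron (running total 5.9 mg).
Filling greedily by iron-per-kcal is optimal for one linear limit, giving 5.9 mg.

5.9 mg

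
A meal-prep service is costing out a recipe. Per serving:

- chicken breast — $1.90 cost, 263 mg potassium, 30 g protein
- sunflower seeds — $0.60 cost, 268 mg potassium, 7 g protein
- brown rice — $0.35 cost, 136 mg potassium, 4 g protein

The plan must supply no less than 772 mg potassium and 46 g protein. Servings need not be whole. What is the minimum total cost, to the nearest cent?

$3.19

chicken breast only: max(772/263, 46/30) = 2.935 servings → $5.58.
sunflower seeds only: max(772/268, 46/7) = 6.571 servings → $3.94.
brown rice only: max(772/136, 46/4) = 11.5 servings → $4.03.
chicken breast + sunflower seeds with both tight: 1.117 servings and 1.784 servings → $3.19.
chicken breast + brown rice with both tight: 1.046 servings and 3.653 servings → $3.27.
sunflower seeds + brown rice: the both-tight solution has a negative serving — not a feasible corner.
Cheapest feasible corner: $3.19.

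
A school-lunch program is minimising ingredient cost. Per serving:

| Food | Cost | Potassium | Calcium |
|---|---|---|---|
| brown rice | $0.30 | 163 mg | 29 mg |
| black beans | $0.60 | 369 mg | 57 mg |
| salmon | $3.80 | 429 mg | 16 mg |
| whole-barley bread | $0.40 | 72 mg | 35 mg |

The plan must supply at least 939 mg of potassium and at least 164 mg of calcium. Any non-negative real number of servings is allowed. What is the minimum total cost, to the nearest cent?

brown rice only: max(939/163, 164/29) = 5.761 servings → $1.73.
black beans only: max(939/369, 164/57) = 2.877 servings → $1.73.
salmon only: max(939/429, 164/16) = 10.25 servings → $38.95.
whole-barley bread only: max(939/72, 164/35) = 13.04 servings → $5.22.
brown rice + black beans with both tight: 4.96 servings and 0.3539 servings → $1.70.
brown rice + salmon with both tight: 5.627 servings and 0.05075 servings → $1.88.
brown rice + whole-barley bread: the both-tight solution has a negative serving — not a feasible corner.
black beans + salmon with both targets exact would need a negative amount; discard.
black beans + whole-barley bread with both tight: 2.39 servings and 0.7937 servings → $1.75.
salmon + whole-barley bread with both tight: 1.519 servings and 3.991 servings → $7.37.
The minimum over all feasible corners is $1.70.

$1.70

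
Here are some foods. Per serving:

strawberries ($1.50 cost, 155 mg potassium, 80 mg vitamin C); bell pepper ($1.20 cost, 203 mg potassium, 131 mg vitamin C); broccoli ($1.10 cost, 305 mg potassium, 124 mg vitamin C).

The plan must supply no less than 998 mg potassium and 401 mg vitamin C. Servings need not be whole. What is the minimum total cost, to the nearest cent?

$3.60

This is a tiny linear program; its minimum lies at a vertex of the feasible set. List the vertices and price them.
strawberries only: max(998/155, 401/80) = 6.439 servings → $9.66.
bell pepper only: max(998/203, 401/131) = 4.916 servings → $5.90.
broccoli only: max(998/305, 401/124) = 3.272 servings → $3.60.
strawberries + bell pepper with both targets exact would need a negative amount; discard.
strawberries + broccoli: the both-tight solution has a negative serving — not a feasible corner.
bell pepper + broccoli: intersection lies outside the first quadrant.
So the least-cost plan costs $3.60.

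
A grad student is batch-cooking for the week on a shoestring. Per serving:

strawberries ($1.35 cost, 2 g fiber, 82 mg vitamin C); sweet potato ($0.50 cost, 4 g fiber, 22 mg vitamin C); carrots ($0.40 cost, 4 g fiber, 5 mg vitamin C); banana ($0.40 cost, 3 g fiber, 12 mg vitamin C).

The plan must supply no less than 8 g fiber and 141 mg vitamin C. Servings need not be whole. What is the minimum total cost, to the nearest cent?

Two binding constraints pin down two serving amounts, so the optimal mix uses at most two foods. The candidates are each food alone (scaled to the tighter of fiber/vitamin C) and each pair with both constraints tight.
strawberries only: max(8/2, 141/82) = 4 servings → $5.40.
sweet potato only: max(8/4, 141/22) = 6.409 servings → $3.20.
carrots only: max(8/4, 141/5) = 28.2 servings → $11.28.
banana only: max(8/3, 141/12) = 11.75 servings → $4.70.
strawberries + sweet potato with both tight: 1.366 servings and 1.317 servings → $2.50.
strawberries + carrots with both tight: 1.648 servings and 1.176 servings → $2.69.
strawberries + banana with both tight: 1.473 servings and 1.685 servings → $2.66.
sweet potato + carrots: the both-tight solution has a negative serving — not a feasible corner.
sweet potato + banana with both targets exact would need a negative amount; discard.
carrots + banana with both targets exact would need a negative amount; discard.
So the least-cost plan costs $2.50.

$2.50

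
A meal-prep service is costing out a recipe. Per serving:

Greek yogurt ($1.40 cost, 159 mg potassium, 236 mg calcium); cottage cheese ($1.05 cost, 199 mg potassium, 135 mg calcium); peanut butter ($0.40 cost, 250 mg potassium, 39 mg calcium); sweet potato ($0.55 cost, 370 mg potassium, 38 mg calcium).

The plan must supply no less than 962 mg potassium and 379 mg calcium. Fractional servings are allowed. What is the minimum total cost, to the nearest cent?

$2.78

An LP optimum is at a vertex; with two nutrient constraints at most two foods are used. Check each candidate.
Greek yogurt only: max(962/159, 379/236) = 6.05 servings → $8.47.
cottage cheese only: max(962/199, 379/135) = 4.834 servings → $5.08.
peanut butter only: max(962/250, 379/39) = 9.718 servings → $3.89.
sweet potato only: max(962/370, 379/38) = 9.974 servings → $5.49.
Greek yogurt + cottage cheese: the both-tight solution has a negative serving — not a feasible corner.
Greek yogurt + peanut butter with both tight: 1.084 servings and 3.159 servings → $2.78.
Greek yogurt + sweet potato with both tight: 1.276 servings and 2.052 servings → $2.91.
cottage cheese + peanut butter with both tight: 2.202 servings and 2.095 servings → $3.15.
cottage cheese + sweet potato with both tight: 2.446 servings and 1.285 servings → $3.27.
peanut butter + sweet potato: intersection lies outside the first quadrant.
The minimum over all feasible corners is $2.78.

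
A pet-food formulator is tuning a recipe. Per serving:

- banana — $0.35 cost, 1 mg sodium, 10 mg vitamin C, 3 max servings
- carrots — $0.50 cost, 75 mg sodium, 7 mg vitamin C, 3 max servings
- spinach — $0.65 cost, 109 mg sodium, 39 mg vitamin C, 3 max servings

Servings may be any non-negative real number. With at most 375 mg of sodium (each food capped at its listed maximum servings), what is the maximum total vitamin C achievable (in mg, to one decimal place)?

Vitamin C per mg sodium: banana 10, spinach 0.3578, carrots 0.09333.
Take 3 servings of banana: uses 3 mg sodium, +30.0 mg vitamin C (running total 30.0 mg).
Take 3 servings of spinach: uses 327 mg sodium, +117.0 mg vitamin C (running total 147.0 mg).
Take 0.6 servings of carrots: uses 45 mg sodium, +4.2 mg vitamin C (running total 151.2 mg).
Greedy by best ratio exhausts the sodium allowance optimally: 151.2 mg.

151.2 mg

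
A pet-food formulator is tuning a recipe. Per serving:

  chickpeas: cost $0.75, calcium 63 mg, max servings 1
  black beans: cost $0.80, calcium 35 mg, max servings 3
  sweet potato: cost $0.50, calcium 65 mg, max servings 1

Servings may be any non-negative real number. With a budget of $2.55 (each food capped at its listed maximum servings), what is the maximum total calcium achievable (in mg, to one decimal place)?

184.9 mg

Calcium per dollar: sweet potato 130, chickpeas 84, black beans 43.75.
Take 1 serving of sweet potato: spends $0.50, +65.0 mg calcium (running total 65.0 mg).
Take 1 serving of chickpeas: spends $0.75, +63.0 mg calcium (running total 128.0 mg).
Take 1.625 servings of black beans: spends $1.30, +56.9 mg calcium (running total 184.9 mg).
Filling greedily by calcium-per-dollar is optimal for one linear limit, giving 184.9 mg.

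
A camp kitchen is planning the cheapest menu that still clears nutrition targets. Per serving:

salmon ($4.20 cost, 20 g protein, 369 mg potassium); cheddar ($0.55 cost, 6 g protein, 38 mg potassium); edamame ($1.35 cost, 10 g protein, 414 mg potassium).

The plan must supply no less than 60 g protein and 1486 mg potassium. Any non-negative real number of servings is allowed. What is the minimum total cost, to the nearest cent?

Compare the cost at each extreme point of the feasible region.
salmon only: max(60/20, 1486/369) = 4.027 servings → $16.91.
cheddar only: max(60/6, 1486/38) = 39.11 servings → $21.51.
edamame only: max(60/10, 1486/414) = 6 servings → $8.10.
salmon + cheddar: the both-tight solution has a negative serving — not a feasible corner.
salmon + edamame with both tight: 2.174 servings and 1.651 servings → $11.36.
cheddar + edamame with both tight: 4.743 servings and 3.154 servings → $6.87.
Cheapest feasible corner: $6.87.

$6.87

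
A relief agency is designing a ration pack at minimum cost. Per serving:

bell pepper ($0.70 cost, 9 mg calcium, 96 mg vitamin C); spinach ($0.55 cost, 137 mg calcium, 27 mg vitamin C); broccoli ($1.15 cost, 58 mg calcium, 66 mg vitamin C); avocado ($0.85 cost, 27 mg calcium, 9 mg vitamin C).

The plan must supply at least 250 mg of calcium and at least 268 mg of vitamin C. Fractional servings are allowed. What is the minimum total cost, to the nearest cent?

Two binding constraints pin down two serving amounts, so the optimal mix uses at most two foods. The candidates are each food alone (scaled to the tighter of calcium/vitamin C) and each pair with both constraints tight.
bell pepper only: max(250/9, 268/96) = 27.78 servings → $19.44.
spinach only: max(250/137, 268/27) = 9.926 servings → $5.46.
broccoli only: max(250/58, 268/66) = 4.31 servings → $4.96.
avocado only: max(250/27, 268/9) = 29.78 servings → $25.31.
bell pepper + spinach with both tight: 2.321 servings and 1.672 servings → $2.54.
bell pepper + broccoli: the both-tight solution has a negative serving — not a feasible corner.
bell pepper + avocado with both tight: 1.986 servings and 8.597 servings → $8.70.
spinach + broccoli with both tight: 0.1279 servings and 4.008 servings → $4.68.
spinach + avocado: intersection lies outside the first quadrant.
broccoli + avocado with both tight: 3.957 servings and 0.7587 servings → $5.20.
The minimum over all feasible corners is $2.54.

$2.54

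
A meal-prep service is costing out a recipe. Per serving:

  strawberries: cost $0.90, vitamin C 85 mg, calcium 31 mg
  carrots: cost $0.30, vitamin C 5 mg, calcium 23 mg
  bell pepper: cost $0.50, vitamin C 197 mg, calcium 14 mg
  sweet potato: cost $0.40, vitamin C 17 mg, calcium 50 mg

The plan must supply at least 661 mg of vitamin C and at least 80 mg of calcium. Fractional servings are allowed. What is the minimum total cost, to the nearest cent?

A basic optimal solution has at most two foods positive. Try each food alone and each pair with both targets met exactly.
strawberries only: max(661/85, 80/31) = 7.776 servings → $7.00.
carrots only: max(661/5, 80/23) = 132.2 servings → $39.66.
bell pepper only: max(661/197, 80/14) = 5.714 servings → $2.86.
sweet potato only: max(661/17, 80/50) = 38.88 servings → $15.55.
strawberries + carrots: the both-tight solution has a negative serving — not a feasible corner.
strawberries + bell pepper with both tight: 1.323 servings and 2.784 servings → $2.58.
strawberries + sweet potato with both targets exact would need a negative amount; discard.
carrots + bell pepper with both tight: 1.458 servings and 3.318 servings → $2.10.
carrots + sweet potato: the both-tight solution has a negative serving — not a feasible corner.
bell pepper + sweet potato with both tight: 3.297 servings and 0.6769 servings → $1.92.
The minimum over all feasible corners is $1.92.

$1.92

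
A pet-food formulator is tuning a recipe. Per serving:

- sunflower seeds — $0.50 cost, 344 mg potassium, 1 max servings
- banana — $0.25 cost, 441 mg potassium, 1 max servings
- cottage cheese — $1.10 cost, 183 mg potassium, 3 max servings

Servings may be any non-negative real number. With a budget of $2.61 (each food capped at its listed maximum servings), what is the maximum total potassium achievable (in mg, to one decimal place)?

Potassium per dollar: banana 1764, sunflower seeds 688, cottage cheese 166.4.
Take 1 serving of banana: spends $0.25, +441.0 mg potassium (running total 441.0 mg).
Take 1 serving of sunflower seeds: spends $0.50, +344.0 mg potassium (running total 785.0 mg).
Take 1.691 servings of cottage cheese: spends $1.86, +309.4 mg potassium (running total 1094.4 mg).
Greedy by best ratio exhausts the cost allowance optimally: 1094.4 mg.

1094.4 mg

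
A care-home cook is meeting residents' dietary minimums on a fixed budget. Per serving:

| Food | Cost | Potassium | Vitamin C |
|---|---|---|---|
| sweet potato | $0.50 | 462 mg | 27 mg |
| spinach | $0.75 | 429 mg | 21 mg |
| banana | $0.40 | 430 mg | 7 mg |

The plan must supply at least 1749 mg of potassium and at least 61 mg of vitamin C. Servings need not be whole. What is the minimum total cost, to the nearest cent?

sweet potato only: max(1749/462, 61/27) = 3.786 servings → $1.89.
spinach only: max(1749/429, 61/21) = 4.077 servings → $3.06.
banana only: max(1749/430, 61/7) = 8.714 servings → $3.49.
sweet potato + spinach: intersection lies outside the first quadrant.
sweet potato + banana with both tight: 1.67 servings and 2.273 servings → $1.74.
spinach + banana with both tight: 2.321 servings and 1.752 servings → $2.44.
The minimum over all feasible corners is $1.74.

$1.74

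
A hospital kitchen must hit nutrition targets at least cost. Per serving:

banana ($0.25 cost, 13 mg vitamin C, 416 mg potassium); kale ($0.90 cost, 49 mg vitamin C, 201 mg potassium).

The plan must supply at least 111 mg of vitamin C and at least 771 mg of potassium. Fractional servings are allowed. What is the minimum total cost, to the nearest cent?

This is a tiny linear program; its minimum lies at a vertex of the feasible set. List the vertices and price them.
banana only: max(111/13, 771/416) = 8.538 servings → $2.13.
kale only: max(111/49, 771/201) = 3.836 servings → $3.45.
banana + kale with both tight: 0.8704 servings and 2.034 servings → $2.05.
So the least-cost plan costs $2.05.

$2.05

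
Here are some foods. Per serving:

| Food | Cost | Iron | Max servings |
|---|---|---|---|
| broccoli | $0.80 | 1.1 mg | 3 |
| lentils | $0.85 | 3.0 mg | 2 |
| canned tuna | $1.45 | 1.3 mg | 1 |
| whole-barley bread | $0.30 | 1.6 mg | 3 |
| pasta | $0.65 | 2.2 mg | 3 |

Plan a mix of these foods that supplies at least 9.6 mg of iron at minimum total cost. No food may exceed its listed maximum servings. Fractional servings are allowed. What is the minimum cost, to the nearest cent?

$2.26

Cost per mg of iron: whole-barley bread $0.1875, lentils $0.2833, pasta $0.2955, broccoli $0.7273, canned tuna $1.1154.
Take 3 servings of whole-barley bread: +4.8 mg iron for $0.90 (total $0.90, still need 4.8 mg).
Take 1.6 servings of lentils: +4.8 mg iron for $1.36 (total $2.26, still need 0.0 mg).
Filling from the cheapest source first is optimal under one linear minimum: $2.26.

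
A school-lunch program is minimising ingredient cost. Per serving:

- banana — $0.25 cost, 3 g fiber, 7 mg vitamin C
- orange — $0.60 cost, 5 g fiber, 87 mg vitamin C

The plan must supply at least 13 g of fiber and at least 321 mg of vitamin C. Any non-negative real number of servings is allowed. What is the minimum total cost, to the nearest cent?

$2.21

A basic optimal solution has at most two foods positive. Try each food alone and each pair with both targets met exactly.
banana only: max(13/3, 321/7) = 45.86 servings → $11.46.
orange only: max(13/5, 321/87) = 3.69 servings → $2.21.
banana + orange with both targets exact would need a negative amount; discard.
So the least-cost plan costs $2.21.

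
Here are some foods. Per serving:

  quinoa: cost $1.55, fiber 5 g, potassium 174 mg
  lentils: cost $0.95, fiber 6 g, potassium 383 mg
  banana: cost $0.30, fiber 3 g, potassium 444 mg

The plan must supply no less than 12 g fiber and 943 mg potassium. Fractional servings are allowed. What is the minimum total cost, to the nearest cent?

$1.20

At the optimum either one food covers both requirements or two foods hit both targets exactly; no other combination can be cheaper.
quinoa only: max(12/5, 943/174) = 5.42 servings → $8.40.
lentils only: max(12/6, 943/383) = 2.462 servings → $2.34.
banana only: max(12/3, 943/444) = 4 servings → $1.20.
quinoa + lentils with both targets exact would need a negative amount; discard.
quinoa + banana with both tight: 1.472 servings and 1.547 servings → $2.75.
lentils + banana with both tight: 1.65 servings and 0.701 servings → $1.78.
Cheapest feasible corner: $1.20.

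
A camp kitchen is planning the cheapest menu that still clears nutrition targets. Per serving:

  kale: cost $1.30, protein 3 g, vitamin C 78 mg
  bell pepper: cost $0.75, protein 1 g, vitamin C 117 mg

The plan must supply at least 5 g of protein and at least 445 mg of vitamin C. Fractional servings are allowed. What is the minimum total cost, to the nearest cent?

$3.26

At the optimum either one food covers both requirements or two foods hit both targets exactly; no other combination can be cheaper.
kale only: max(5/3, 445/78) = 5.705 servings → $7.42.
bell pepper only: max(5/1, 445/117) = 5 servings → $3.75.
kale + bell pepper with both tight: 0.5128 servings and 3.462 servings → $3.26.
Cheapest feasible corner: $3.26.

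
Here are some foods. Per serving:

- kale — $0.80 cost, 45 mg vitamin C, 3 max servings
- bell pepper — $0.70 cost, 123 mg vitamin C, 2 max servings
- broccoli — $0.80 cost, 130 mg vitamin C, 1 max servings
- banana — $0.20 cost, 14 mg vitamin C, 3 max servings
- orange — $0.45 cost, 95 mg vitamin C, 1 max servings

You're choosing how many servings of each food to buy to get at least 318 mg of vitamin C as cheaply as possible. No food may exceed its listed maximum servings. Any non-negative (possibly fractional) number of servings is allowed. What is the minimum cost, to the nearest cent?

$1.72

Cost per mg of vitamin C: orange $0.0047, bell pepper $0.0057, broccoli $0.0062, banana $0.0143, kale $0.0178.
Take 1 serving of orange: +95.0 mg vitamin C for $0.45 (total $0.45, still need 223.0 mg).
Take 1.813 servings of bell pepper: +223.0 mg vitamin C for $1.27 (total $1.72, still need 0.0 mg).
Filling from the cheapest source first is optimal under one linear minimum: $1.72.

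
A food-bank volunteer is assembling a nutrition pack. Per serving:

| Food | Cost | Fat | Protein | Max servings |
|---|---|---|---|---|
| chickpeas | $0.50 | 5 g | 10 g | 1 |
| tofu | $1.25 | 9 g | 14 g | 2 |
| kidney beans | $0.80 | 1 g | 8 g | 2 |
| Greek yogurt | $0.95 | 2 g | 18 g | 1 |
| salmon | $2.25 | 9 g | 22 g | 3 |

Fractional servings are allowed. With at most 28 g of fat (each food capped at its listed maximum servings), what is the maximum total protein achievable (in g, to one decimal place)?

Protein per g fat: Greek yogurt 9, kidney beans 8, salmon 2.444, chickpeas 2, tofu 1.556.
Take 1 serving of Greek yogurt: uses 2 g fat, +18.0 g protein (running total 18.0 g).
Take 2 servings of kidney beans: uses 2 g fat, +16.0 g protein (running total 34.0 g).
Take 2.667 servings of salmon: uses 24 g fat, +58.7 g protein (running total 92.7 g).
Greedy by best ratio exhausts the fat allowance optimally: 92.7 g.

92.7 g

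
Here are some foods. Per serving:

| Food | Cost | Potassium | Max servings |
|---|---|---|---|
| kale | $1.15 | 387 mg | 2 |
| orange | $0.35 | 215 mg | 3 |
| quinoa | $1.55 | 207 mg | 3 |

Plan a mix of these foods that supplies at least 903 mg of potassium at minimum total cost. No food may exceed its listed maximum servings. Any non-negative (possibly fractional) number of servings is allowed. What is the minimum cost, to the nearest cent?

Cost per mg of potassium: orange $0.0016, kale $0.0030, quinoa $0.0075.
Take 3 servings of orange: +645.0 mg potassium for $1.05 (total $1.05, still need 258.0 mg).
Take 0.6667 servings of kale: +258.0 mg potassium for $0.77 (total $1.82, still need 0.0 mg).
Greedy by cheapest-per-mg is optimal for a single linear constraint, so the minimum cost is $1.82.

$1.82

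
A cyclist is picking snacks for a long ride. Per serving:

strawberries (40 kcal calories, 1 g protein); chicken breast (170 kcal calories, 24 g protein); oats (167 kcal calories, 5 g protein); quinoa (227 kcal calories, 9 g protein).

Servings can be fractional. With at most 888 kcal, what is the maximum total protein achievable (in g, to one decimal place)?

Protein per kcal: chicken breast 0.1412, quinoa 0.03965, oats 0.02994, strawberries 0.025.
With no serving limits, spend the whole calories allowance on chicken breast: 888 kcal / 170 kcal × 24 g = 125.4 g.

125.4 g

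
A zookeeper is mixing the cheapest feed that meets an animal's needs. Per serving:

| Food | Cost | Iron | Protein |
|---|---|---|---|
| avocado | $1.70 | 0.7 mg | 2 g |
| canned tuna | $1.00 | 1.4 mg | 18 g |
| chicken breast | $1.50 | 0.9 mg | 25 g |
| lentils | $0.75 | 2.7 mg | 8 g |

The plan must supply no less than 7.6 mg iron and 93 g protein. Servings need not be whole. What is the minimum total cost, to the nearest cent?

avocado only: max(7.6/0.7, 93/2) = 46.5 servings → $79.05.
canned tuna only: max(7.6/1.4, 93/18) = 5.429 servings → $5.43.
chicken breast only: max(7.6/0.9, 93/25) = 8.444 servings → $12.67.
lentils only: max(7.6/2.7, 93/8) = 11.62 servings → $8.72.
avocado + canned tuna with both tight: 0.6735 servings and 5.092 servings → $6.24.
avocado + chicken breast with both tight: 6.771 servings and 3.178 servings → $16.28.
avocado + lentils: the both-tight solution has a negative serving — not a feasible corner.
canned tuna + chicken breast: intersection lies outside the first quadrant.
canned tuna + lentils with both tight: 5.088 servings and 0.1765 servings → $5.22.
chicken breast + lentils with both tight: 3.156 servings and 1.763 servings → $6.06.
The minimum over all feasible corners is $5.22.

$5.22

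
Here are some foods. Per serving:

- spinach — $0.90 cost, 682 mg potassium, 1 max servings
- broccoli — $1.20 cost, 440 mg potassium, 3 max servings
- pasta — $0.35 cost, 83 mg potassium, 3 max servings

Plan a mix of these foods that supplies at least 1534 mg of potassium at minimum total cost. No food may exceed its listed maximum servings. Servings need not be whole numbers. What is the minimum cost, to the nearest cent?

$3.22

Cost per mg of potassium: spinach $0.0013, broccoli $0.0027, pasta $0.0042.
Take 1 serving of spinach: +682.0 mg potassium for $0.90 (total $0.90, still need 852.0 mg).
Take 1.936 servings of broccoli: +852.0 mg potassium for $2.32 (total $3.22, still need 0.0 mg).
Greedy by cheapest-per-mg is optimal for a single linear constraint, so the minimum cost is $3.22.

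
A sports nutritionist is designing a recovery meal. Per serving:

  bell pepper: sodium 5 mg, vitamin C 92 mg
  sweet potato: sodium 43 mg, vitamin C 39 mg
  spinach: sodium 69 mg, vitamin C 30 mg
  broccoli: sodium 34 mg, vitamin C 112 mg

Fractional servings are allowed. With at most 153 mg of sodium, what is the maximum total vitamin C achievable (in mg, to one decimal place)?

Vitamin C per mg sodium: bell pepper 18.4, broccoli 3.294, sweet potato 0.907, spinach 0.4348.
With no serving limits, spend the whole sodium allowance on bell pepper: 153 mg / 5 mg × 92 mg = 2815.2 mg.

2815.2 mg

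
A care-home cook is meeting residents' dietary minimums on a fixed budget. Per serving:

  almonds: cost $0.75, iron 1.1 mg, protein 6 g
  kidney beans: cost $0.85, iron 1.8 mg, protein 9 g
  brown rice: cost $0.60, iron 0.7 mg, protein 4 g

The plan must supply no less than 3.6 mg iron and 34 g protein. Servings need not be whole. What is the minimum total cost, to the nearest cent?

$3.21

Minimising a linear cost over {iron ≥ 3.6, protein ≥ 34, servings ≥ 0} — the optimum is at a vertex, using one or two foods.
almonds only: max(3.6/1.1, 34/6) = 5.667 servings → $4.25.
kidney beans only: max(3.6/1.8, 34/9) = 3.778 servings → $3.21.
brown rice only: max(3.6/0.7, 34/4) = 8.5 servings → $5.10.
almonds + kidney beans: the both-tight solution has a negative serving — not a feasible corner.
almonds + brown rice: intersection lies outside the first quadrant.
kidney beans + brown rice with both targets exact would need a negative amount; discard.
So the least-cost plan costs $3.21.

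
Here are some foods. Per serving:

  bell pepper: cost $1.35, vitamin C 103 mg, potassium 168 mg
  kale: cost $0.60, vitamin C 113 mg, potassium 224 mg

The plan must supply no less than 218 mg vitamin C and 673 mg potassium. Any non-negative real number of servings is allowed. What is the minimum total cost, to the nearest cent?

Check every corner: each single food scaled to meet both minima, and each pair solved so both constraints bind.
bell pepper only: max(218/103, 673/168) = 4.006 servings → $5.41.
kale only: max(218/113, 673/224) = 3.004 servings → $1.80.
bell pepper + kale with both targets exact would need a negative amount; discard.
So the least-cost plan costs $1.80.

$1.80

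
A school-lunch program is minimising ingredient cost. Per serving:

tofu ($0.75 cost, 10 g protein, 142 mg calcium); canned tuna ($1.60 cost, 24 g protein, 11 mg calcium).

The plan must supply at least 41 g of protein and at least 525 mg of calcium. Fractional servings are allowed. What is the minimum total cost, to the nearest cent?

With two linear requirements the optimum uses one or two foods; enumerate the corners.
tofu only: max(41/10, 525/142) = 4.1 servings → $3.08.
canned tuna only: max(41/24, 525/11) = 47.73 servings → $76.36.
tofu + canned tuna with both tight: 3.684 servings and 0.1734 servings → $3.04.
The minimum over all feasible corners is $3.04.

$3.04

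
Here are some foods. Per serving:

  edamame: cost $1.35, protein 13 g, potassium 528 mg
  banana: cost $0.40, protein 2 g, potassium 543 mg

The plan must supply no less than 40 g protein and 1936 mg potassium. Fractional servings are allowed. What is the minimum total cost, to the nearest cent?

Two binding constraints pin down two serving amounts, so the optimal mix uses at most two foods. The candidates are each food alone (scaled to the tighter of protein/potassium) and each pair with both constraints tight.
edamame only: max(40/13, 1936/528) = 3.667 servings → $4.95.
banana only: max(40/2, 1936/543) = 20 servings → $8.00.
edamame + banana with both tight: 2.973 servings and 0.6743 servings → $4.28.
So the least-cost plan costs $4.28.

$4.28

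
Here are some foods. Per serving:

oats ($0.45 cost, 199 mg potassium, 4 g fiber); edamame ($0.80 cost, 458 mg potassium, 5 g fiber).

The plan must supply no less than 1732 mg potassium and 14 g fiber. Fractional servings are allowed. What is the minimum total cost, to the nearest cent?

At the optimum either one food covers both requirements or two foods hit both targets exactly; no other combination can be cheaper.
oats only: max(1732/199, 14/4) = 8.704 servings → $3.92.
edamame only: max(1732/458, 14/5) = 3.782 servings → $3.03.
oats + edamame: intersection lies outside the first quadrant.
Cheapest feasible corner: $3.03.

$3.03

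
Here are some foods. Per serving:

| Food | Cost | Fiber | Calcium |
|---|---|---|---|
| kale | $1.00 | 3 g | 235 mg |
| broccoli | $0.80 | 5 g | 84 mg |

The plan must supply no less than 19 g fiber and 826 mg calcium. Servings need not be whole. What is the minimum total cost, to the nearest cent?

Two binding constraints pin down two serving amounts, so the optimal mix uses at most two foods. The candidates are each food alone (scaled to the tighter of fiber/calcium) and each pair with both constraints tight.
kale only: max(19/3, 826/235) = 6.333 servings → $6.33.
broccoli only: max(19/5, 826/84) = 9.833 servings → $7.87.
kale + broccoli with both tight: 2.745 servings and 2.153 servings → $4.47.
So the least-cost plan costs $4.47.

$4.47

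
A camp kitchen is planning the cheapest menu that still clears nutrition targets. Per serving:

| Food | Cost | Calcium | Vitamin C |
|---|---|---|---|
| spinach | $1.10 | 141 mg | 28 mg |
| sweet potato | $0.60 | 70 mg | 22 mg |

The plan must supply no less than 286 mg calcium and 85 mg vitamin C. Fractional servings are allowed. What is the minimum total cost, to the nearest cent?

Two binding constraints pin down two serving amounts, so the optimal mix uses at most two foods. The candidates are each food alone (scaled to the tighter of calcium/vitamin C) and each pair with both constraints tight.
spinach only: max(286/141, 85/28) = 3.036 servings → $3.34.
sweet potato only: max(286/70, 85/22) = 4.086 servings → $2.45.
spinach + sweet potato with both tight: 0.2995 servings and 3.482 servings → $2.42.
Cheapest feasible corner: $2.42.

$2.42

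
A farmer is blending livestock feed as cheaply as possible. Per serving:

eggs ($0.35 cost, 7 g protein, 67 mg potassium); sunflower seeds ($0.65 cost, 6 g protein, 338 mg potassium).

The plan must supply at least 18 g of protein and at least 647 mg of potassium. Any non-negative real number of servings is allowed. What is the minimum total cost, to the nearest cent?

For a min-cost LP with two ≥-constraints, a basic feasible solution has at most two positive variables.
eggs only: max(18/7, 647/67) = 9.657 servings → $3.38.
sunflower seeds only: max(18/6, 647/338) = 3 servings → $1.95.
eggs + sunflower seeds with both tight: 1.121 servings and 1.692 servings → $1.49.
The minimum over all feasible corners is $1.49.

$1.49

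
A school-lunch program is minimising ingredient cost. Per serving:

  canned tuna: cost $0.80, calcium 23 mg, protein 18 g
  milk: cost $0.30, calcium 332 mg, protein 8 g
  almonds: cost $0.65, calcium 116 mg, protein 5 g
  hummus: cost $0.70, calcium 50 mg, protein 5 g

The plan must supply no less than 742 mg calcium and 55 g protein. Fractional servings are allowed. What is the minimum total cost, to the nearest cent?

A basic optimal solution has at most two foods positive. Try each food alone and each pair with both targets met exactly.
canned tuna only: max(742/23, 55/18) = 32.26 servings → $25.81.
milk only: max(742/332, 55/8) = 6.875 servings → $2.06.
almonds only: max(742/116, 55/5) = 11 servings → $7.15.
hummus only: max(742/50, 55/5) = 14.84 servings → $10.39.
canned tuna + milk with both tight: 2.128 servings and 2.088 servings → $2.33.
canned tuna + almonds with both tight: 1.353 servings and 6.128 servings → $5.07.
canned tuna + hummus with both targets exact would need a negative amount; discard.
milk + almonds: the both-tight solution has a negative serving — not a feasible corner.
milk + hummus with both tight: 0.7619 servings and 9.781 servings → $7.08.
almonds + hummus with both tight: 2.909 servings and 8.091 servings → $7.55.
The minimum over all feasible corners is $2.06.

$2.06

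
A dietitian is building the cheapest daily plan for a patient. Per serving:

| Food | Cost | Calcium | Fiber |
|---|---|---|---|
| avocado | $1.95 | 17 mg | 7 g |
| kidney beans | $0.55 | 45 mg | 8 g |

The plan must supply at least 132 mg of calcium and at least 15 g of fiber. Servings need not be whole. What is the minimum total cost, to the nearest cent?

$1.61

Check every corner: each single food scaled to meet both minima, and each pair solved so both constraints bind.
avocado only: max(132/17, 15/7) = 7.765 servings → $15.14.
kidney beans only: max(132/45, 15/8) = 2.933 servings → $1.61.
avocado + kidney beans: the both-tight solution has a negative serving — not a feasible corner.
So the least-cost plan costs $1.61.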